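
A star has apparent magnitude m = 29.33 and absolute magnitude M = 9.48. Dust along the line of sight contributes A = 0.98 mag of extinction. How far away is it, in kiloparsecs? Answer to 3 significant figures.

d ≈ 59.4 kpc

m − M = 5 log₁₀(d/10 pc) + A  ⇒  29.33 − (9.48) − 0.98 = 5 log₁₀(d/10)
18.870 = 5 log₁₀(d/10)
log₁₀ d = (m − M − A)/5 + 1 = 4.7740
d = 10^4.7740 = 59430 pc
= 59.43 kpc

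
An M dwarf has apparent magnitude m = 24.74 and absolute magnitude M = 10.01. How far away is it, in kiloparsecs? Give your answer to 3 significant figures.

d ≈ 8.83 kpc

μ = m − M = 14.730
m − M = 5 log₁₀ d − 5
log₁₀ d = (m − M)/5 + 1 = 3.9460
d = 10^3.9460 = 8831 pc
= 8.831 kpc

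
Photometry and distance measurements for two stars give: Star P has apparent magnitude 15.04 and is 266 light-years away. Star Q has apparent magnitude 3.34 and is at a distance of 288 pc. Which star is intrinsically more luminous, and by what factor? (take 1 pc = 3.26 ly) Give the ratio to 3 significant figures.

Star Q is more luminous, by a factor of 596000.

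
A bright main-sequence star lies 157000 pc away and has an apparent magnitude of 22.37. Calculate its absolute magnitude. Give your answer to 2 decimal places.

M ≈ 1.39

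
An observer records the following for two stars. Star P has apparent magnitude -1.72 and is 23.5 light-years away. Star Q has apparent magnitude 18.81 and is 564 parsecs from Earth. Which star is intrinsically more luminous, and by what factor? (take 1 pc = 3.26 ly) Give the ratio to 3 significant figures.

Star P is more luminous, by a factor of 26600.

Star P: d = 23.5 ly / 3.26 = 7.209 pc
Star P: M = m − 5 log₁₀ d + 5 = -1.72 − 5·0.8579 + 5 = -1.009
Star Q: M = m − 5 log₁₀ d + 5 = 18.81 − 5·2.7513 + 5 = 10.054
ΔM = M_P − M_Q = -1.009 − (10.054) = -11.063; smaller M is more luminous → Star P.
L ratio = 10^(0.4 |ΔM|) = 10^4.425 = 26620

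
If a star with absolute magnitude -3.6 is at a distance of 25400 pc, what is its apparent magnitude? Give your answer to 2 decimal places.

m ≈ 13.42

m = M + 5 log₁₀ d − 5 = -3.6 + 5·4.4048 − 5 = 13.424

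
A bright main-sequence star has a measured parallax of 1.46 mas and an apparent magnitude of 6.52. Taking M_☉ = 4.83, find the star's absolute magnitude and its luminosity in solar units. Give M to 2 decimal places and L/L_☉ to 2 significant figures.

M ≈ -2.66; L/L_☉ ≈ 990

d = 1/p = 1000/1.46 mas = 684.9 pc
M = m − 5 log₁₀ d + 5 = 6.52 − 5·2.8356 + 5 = -2.658
M − M_☉ = -2.658 − 4.83 = -7.488
L/L_☉ = 10^(−0.4 × -7.488) = 989.2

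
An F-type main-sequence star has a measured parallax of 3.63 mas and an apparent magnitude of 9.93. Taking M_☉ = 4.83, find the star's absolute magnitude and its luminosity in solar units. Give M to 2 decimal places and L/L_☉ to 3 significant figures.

M ≈ 2.73; L/L_☉ ≈ 6.92

d = 1/p = 1000/3.63 mas = 275.5 pc
M = m − 5 log₁₀ d + 5 = 9.93 − 5·2.4401 + 5 = 2.730
M − M_☉ = 2.730 − 4.83 = -2.100
L/L_☉ = 10^(−0.4 × -2.100) = 6.921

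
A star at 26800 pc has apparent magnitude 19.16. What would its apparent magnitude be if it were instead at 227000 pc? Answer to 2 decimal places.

m ≈ 23.80

Flux ∝ 1/d², so Δm = 5 log₁₀(d₂/d₁) = 5 log₁₀(227000/26800) = 4.639
m₂ = m₁ + Δm = 19.16 + (4.639) = 23.799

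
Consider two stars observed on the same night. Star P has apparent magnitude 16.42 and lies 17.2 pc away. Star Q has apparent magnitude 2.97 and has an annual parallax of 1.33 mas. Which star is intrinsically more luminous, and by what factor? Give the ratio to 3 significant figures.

Star P: M = m − 5 log₁₀ d + 5 = 16.42 − 5·1.2355 + 5 = 15.242
Star Q: p = 1.33 mas = 1.33×10^-3″ → d = 1/p = 751.9 pc
Star Q: M = m − 5 log₁₀ d + 5 = 2.97 − 5·2.8761 + 5 = -6.411
ΔM = M_P − M_Q = 15.242 − (-6.411) = 21.653; smaller M is more luminous → Star Q.
L ratio = 10^(0.4 |ΔM|) = 10^8.661 = 4.584×10^8

Star Q is more luminous, by a factor of 4.58×10^8.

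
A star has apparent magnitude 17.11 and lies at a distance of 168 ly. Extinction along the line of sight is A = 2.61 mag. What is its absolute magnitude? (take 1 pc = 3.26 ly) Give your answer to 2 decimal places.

d = 168 ly / 3.26 = 51.53 pc
5 log₁₀(d/10 pc) = 5 log₁₀(51.53) − 5 = 3.560
M = m − 5 log₁₀(d/10) − A = 17.11 − 3.560 − 2.61 = 10.940

M ≈ 10.94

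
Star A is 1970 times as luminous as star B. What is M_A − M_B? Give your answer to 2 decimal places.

M_A − M_B ≈ -8.24

Pogson: ΔM = −2.5 log₁₀(ratio) = −2.5 log₁₀(1970) = −2.5 × 3.2945 = -8.236
Star A is brighter, so it has the smaller magnitude: the difference is negative.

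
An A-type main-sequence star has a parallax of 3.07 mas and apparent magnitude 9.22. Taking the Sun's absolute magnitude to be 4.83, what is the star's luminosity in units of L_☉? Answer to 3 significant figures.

L/L_☉ ≈ 18.6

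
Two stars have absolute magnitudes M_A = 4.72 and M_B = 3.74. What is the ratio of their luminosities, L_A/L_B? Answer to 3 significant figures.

L_A/L_B ≈ 0.406

ΔM = M_A − M_B = 0.98
L_A/L_B = 10^(−0.4 ΔM) = 10^-0.392 = 0.4055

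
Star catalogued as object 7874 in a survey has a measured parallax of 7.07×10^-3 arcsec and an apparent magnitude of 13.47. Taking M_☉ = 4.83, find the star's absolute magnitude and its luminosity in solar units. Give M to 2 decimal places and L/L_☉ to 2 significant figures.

d = 1/p = 1/7.07×10^-3″ = 141.4 pc
M = m − 5 log₁₀ d + 5 = 13.47 − 5·2.1506 + 5 = 7.717
M − M_☉ = 7.717 − 4.83 = 2.887
L/L_☉ = 10^(−0.4 × 2.887) = 0.07001

M ≈ 7.72; L/L_☉ ≈ 0.070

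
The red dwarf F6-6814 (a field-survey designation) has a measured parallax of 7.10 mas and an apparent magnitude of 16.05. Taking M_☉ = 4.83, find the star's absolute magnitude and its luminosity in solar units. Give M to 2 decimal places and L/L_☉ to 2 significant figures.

M ≈ 10.31; L/L_☉ ≈ 6.4×10^-3

d = 1/p = 1000/7.10 mas = 140.8 pc
M = m − 5 log₁₀ d + 5 = 16.05 − 5·2.1487 + 5 = 10.306
M − M_☉ = 10.306 − 4.83 = 5.476
L/L_☉ = 10^(−0.4 × 5.476) = 6.449×10^-3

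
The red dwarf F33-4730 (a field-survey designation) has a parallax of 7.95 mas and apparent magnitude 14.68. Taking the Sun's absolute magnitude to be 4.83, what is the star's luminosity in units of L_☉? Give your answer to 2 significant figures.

d = 1/p = 1000/7.95 mas = 125.8 pc
M = m − 5 log₁₀ d + 5 = 14.68 − 5·2.0996 + 5 = 9.182
M − M_☉ = 9.182 − 4.83 = 4.352
L/L_☉ = 10^(−0.4 × 4.352) = 0.01817

L/L_☉ ≈ 0.018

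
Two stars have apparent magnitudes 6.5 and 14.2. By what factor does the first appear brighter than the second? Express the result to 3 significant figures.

Δm = 6.5 − (14.2) = -7.7
Flux ratio = 10^(−0.4 Δm) = 10^(−0.4 × -7.7) = 10^3.080 = 1202

1200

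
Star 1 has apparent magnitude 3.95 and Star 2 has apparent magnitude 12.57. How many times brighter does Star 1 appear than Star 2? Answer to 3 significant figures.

Δm = 3.95 − (12.57) = -8.62
Flux ratio = 10^(−0.4 Δm) = 10^(−0.4 × -8.62) = 10^3.448 = 2805

2810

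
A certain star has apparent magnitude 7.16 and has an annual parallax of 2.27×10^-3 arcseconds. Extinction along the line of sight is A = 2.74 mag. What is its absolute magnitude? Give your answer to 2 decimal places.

M ≈ -3.80

d = 1/p = 1/2.27×10^-3″ = 440.5 pc
5 log₁₀(d/10 pc) = 5 log₁₀(440.5) − 5 = 8.220
M = m − 5 log₁₀(d/10) − A = 7.16 − 8.220 − 2.74 = -3.800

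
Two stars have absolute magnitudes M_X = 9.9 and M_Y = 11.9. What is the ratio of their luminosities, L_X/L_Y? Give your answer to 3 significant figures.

L_X/L_Y ≈ 6.31

ΔM = M_X − M_Y = -2.0
L_X/L_Y = 10^(−0.4 ΔM) = 10^0.800 = 6.310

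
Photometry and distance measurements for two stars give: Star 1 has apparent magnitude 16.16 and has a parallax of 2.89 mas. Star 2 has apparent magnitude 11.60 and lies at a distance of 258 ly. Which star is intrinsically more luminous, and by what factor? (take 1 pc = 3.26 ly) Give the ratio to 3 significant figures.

Star 1: p = 2.89 mas = 2.89×10^-3″ → d = 1/p = 346.0 pc
Star 1: M = m − 5 log₁₀ d + 5 = 16.16 − 5·2.5391 + 5 = 8.464
Star 2: d = 258 ly / 3.26 = 79.14 pc
Star 2: M = m − 5 log₁₀ d + 5 = 11.60 − 5·1.8984 + 5 = 7.108
ΔM = M_1 − M_2 = 8.464 − (7.108) = 1.356; smaller M is more luminous → Star 2.
L ratio = 10^(0.4 |ΔM|) = 10^0.543 = 3.488

Star 2 is more luminous, by a factor of 3.49.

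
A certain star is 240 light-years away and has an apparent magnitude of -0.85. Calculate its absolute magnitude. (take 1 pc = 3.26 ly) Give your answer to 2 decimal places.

d = 240 ly / 3.26 = 73.62 pc
5 log₁₀(d/10 pc) = 5 log₁₀(73.62) − 5 = 4.335
M = m − 5 log₁₀(d/10) = -0.85 − 4.335 = -5.185

M ≈ -5.18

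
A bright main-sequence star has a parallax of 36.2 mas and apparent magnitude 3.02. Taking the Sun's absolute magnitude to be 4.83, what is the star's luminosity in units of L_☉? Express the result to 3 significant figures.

L/L_☉ ≈ 40.4

d = 1/p = 1000/36.2 mas = 27.62 pc
M = m − 5 log₁₀ d + 5 = 3.02 − 5·1.4413 + 5 = 0.814
M − M_☉ = 0.814 − 4.83 = -4.016
L/L_☉ = 10^(−0.4 × -4.016) = 40.42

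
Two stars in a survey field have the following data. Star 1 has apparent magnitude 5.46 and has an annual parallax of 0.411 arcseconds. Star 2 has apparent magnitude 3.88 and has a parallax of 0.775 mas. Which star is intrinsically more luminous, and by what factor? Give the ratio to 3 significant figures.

Star 1: d = 1/p = 1/0.411″ = 2.433 pc
Star 1: M = m − 5 log₁₀ d + 5 = 5.46 − 5·0.3862 + 5 = 8.529
Star 2: p = 0.775 mas = 7.75×10^-4″ → d = 1/p = 1290 pc
Star 2: M = m − 5 log₁₀ d + 5 = 3.88 − 5·3.1107 + 5 = -6.673
ΔM = M_1 − M_2 = 8.529 − (-6.673) = 15.203; smaller M is more luminous → Star 2.
L ratio = 10^(0.4 |ΔM|) = 10^6.081 = 1.205×10^6

Star 2 is more luminous, by a factor of 1.21×10^6.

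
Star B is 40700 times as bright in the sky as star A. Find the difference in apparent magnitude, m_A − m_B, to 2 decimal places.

Pogson: Δm = −2.5 log₁₀(ratio) = −2.5 log₁₀(40700) = −2.5 × 4.6096 = -11.524
Star B is brighter so has the smaller magnitude: m_A − m_B is positive.

m_A − m_B ≈ 11.52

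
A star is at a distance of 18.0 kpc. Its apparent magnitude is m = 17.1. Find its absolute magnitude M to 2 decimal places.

M ≈ 0.82

d = 18.0 kpc = 18000 pc
5 log₁₀(d/10 pc) = 5 log₁₀(18000) − 5 = 16.276
M = m − 5 log₁₀(d/10) = 17.1 − 16.276 = 0.824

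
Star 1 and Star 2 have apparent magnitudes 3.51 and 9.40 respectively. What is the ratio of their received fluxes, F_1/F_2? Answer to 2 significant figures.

Magnitude difference = -5.89
Flux ratio = 10^(−0.4 Δm) = 10^(−0.4 × -5.89) = 10^2.356 = 227.0

F_1/F_2 ≈ 230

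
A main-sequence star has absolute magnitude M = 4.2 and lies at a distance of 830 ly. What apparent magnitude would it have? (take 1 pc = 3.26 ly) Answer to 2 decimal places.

d = 830 ly / 3.26 = 254.6 pc
m = M + 5 log₁₀ d − 5 = 4.2 + 5·2.4059 − 5 = 11.229

m ≈ 11.23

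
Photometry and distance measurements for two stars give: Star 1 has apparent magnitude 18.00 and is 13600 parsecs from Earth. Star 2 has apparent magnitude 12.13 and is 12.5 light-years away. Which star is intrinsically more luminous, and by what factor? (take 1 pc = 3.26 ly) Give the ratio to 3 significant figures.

Star 1 is more luminous, by a factor of 56500.

Star 1: M = m − 5 log₁₀ d + 5 = 18.00 − 5·4.1335 + 5 = 2.332
Star 2: d = 12.5 ly / 3.26 = 3.834 pc
Star 2: M = m − 5 log₁₀ d + 5 = 12.13 − 5·0.5837 + 5 = 14.212
ΔM = M_1 − M_2 = 2.332 − (14.212) = -11.879; smaller M is more luminous → Star 1.
L ratio = 10^(0.4 |ΔM|) = 10^4.752 = 56450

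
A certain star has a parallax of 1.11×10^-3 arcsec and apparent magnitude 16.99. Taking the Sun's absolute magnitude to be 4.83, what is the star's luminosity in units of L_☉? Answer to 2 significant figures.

d = 1/p = 1/1.11×10^-3″ = 900.9 pc
M = m − 5 log₁₀ d + 5 = 16.99 − 5·2.9547 + 5 = 7.217
M − M_☉ = 7.217 − 4.83 = 2.387
L/L_☉ = 10^(−0.4 × 2.387) = 0.1110

L/L_☉ ≈ 0.11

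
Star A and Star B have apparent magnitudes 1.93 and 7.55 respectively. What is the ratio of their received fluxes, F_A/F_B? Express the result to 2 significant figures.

Magnitude difference = -5.62
Flux ratio = 10^(−0.4 Δm) = 10^(−0.4 × -5.62) = 10^2.248 = 177.0

F_A/F_B ≈ 180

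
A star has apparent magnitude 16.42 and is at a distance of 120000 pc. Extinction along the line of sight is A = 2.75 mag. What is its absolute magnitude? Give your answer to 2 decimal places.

M ≈ -6.73

5 log₁₀(d/10 pc) = 5 log₁₀(120000) − 5 = 20.396
M = m − 5 log₁₀(d/10) − A = 16.42 − 20.396 − 2.75 = -6.726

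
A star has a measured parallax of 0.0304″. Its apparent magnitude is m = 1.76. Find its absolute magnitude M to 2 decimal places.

d = 1/p = 1/0.0304″ = 32.89 pc
5 log₁₀(d/10 pc) = 5 log₁₀(32.89) − 5 = 2.586
M = m − 5 log₁₀(d/10) = 1.76 − 2.586 = -0.826

M ≈ -0.83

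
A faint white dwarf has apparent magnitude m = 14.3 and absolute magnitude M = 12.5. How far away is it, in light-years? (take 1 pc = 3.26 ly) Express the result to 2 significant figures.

d ≈ 75 ly

Distance modulus: m − M = 14.3 − (12.5) = 1.800
m − M = 5 log₁₀ d − 5
log₁₀ d = (m − M)/5 + 1 = 1.3600
d = 10^1.3600 = 22.91 pc
= 74.68 ly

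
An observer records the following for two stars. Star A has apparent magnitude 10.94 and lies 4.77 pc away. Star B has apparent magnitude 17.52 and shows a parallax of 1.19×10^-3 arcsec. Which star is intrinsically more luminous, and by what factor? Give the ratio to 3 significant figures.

Star A: M = m − 5 log₁₀ d + 5 = 10.94 − 5·0.6785 + 5 = 12.547
Star B: d = 1/p = 1/1.19×10^-3″ = 840.3 pc
Star B: M = m − 5 log₁₀ d + 5 = 17.52 − 5·2.9245 + 5 = 7.898
ΔM = M_A − M_B = 12.547 − (7.898) = 4.650; smaller M is more luminous → Star B.
L ratio = 10^(0.4 |ΔM|) = 10^1.860 = 72.42

Star B is more luminous, by a factor of 72.4.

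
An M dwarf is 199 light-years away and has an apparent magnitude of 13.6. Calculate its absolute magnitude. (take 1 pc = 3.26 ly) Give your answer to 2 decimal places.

M ≈ 9.67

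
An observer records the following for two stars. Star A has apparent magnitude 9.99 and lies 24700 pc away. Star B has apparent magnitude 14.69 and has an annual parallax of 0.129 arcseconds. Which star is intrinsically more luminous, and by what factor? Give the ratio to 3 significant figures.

Star A is more luminous, by a factor of 7.70×10^8.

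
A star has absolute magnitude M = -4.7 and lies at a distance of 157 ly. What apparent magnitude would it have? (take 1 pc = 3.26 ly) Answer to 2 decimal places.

m ≈ -1.29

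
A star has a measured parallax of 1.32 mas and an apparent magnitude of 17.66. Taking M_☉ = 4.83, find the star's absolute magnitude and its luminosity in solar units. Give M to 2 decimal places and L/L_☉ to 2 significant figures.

d = 1/p = 1000/1.32 mas = 757.6 pc
M = m − 5 log₁₀ d + 5 = 17.66 − 5·2.8794 + 5 = 8.263
M − M_☉ = 8.263 − 4.83 = 3.433
L/L_☉ = 10^(−0.4 × 3.433) = 0.04235

M ≈ 8.26; L/L_☉ ≈ 0.042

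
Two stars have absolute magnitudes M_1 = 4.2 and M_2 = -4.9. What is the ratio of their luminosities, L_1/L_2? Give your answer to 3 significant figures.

L_1/L_2 ≈ 2.29×10^-4

ΔM = M_1 − M_2 = 9.1
L_1/L_2 = 10^(−0.4 ΔM) = 10^-3.640 = 2.291×10^-4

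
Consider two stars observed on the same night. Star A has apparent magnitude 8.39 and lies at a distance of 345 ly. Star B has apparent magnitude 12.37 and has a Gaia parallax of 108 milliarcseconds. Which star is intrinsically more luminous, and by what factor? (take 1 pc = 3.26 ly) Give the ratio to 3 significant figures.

Star A: d = 345 ly / 3.26 = 105.8 pc
Star A: M = m − 5 log₁₀ d + 5 = 8.39 − 5·2.0246 + 5 = 3.267
Star B: p = 108 mas = 0.108″ → d = 1/p = 9.259 pc
Star B: M = m − 5 log₁₀ d + 5 = 12.37 − 5·0.9666 + 5 = 12.537
ΔM = M_A − M_B = 3.267 − (12.537) = -9.270; smaller M is more luminous → Star A.
L ratio = 10^(0.4 |ΔM|) = 10^3.708 = 5106

Star A is more luminous, by a factor of 5110.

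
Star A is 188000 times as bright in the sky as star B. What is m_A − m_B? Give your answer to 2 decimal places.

m_A − m_B ≈ -13.19

Pogson: Δm = −2.5 log₁₀(ratio) = −2.5 log₁₀(188000) = −2.5 × 5.2742 = -13.185
Star A is brighter, so it has the smaller magnitude: the difference is negative.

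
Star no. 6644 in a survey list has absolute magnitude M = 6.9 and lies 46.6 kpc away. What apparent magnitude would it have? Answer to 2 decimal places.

d = 46.6 kpc = 46600 pc
m = M + 5 log₁₀ d − 5 = 6.9 + 5·4.6684 − 5 = 25.242

m ≈ 25.24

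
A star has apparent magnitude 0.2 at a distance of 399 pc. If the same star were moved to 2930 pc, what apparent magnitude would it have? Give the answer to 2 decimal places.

m ≈ 4.53

Flux ∝ 1/d², so Δm = 5 log₁₀(d₂/d₁) = 5 log₁₀(2930/399) = 4.329
m₂ = m₁ + Δm = 0.2 + (4.329) = 4.529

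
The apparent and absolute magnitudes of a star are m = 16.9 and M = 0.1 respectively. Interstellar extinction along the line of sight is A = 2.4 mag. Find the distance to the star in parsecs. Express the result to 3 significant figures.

m − M = 5 log₁₀(d/10 pc) + A  ⇒  16.9 − (0.1) − 2.4 = 5 log₁₀(d/10)
14.400 = 5 log₁₀(d/10)
log₁₀ d = (m − M − A)/5 + 1 = 3.8800
d = 10^3.8800 = 7586 pc

d ≈ 7590 pc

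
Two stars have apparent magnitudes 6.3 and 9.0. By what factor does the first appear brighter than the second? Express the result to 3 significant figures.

12.0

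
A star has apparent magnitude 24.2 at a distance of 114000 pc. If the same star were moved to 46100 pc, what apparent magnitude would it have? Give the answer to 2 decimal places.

Flux ∝ 1/d², so Δm = 5 log₁₀(d₂/d₁) = 5 log₁₀(46100/114000) = -1.966
m₂ = m₁ + Δm = 24.2 + (-1.966) = 22.234

m ≈ 22.23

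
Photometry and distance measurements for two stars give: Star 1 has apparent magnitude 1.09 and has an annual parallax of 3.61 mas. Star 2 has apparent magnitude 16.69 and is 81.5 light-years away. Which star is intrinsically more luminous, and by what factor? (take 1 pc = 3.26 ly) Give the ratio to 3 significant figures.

Star 1 is more luminous, by a factor of 2.13×10^8.

Star 1: p = 3.61 mas = 3.61×10^-3″ → d = 1/p = 277.0 pc
Star 1: M = m − 5 log₁₀ d + 5 = 1.09 − 5·2.4425 + 5 = -6.122
Star 2: d = 81.5 ly / 3.26 = 25.00 pc
Star 2: M = m − 5 log₁₀ d + 5 = 16.69 − 5·1.3979 + 5 = 14.700
ΔM = M_1 − M_2 = -6.122 − (14.700) = -20.823; smaller M is more luminous → Star 1.
L ratio = 10^(0.4 |ΔM|) = 10^8.329 = 2.134×10^8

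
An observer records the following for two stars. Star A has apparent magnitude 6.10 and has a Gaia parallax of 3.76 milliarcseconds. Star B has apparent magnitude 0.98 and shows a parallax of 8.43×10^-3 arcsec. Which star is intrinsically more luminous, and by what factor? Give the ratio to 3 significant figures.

Star B is more luminous, by a factor of 22.2.

Star A: p = 3.76 mas = 3.76×10^-3″ → d = 1/p = 266.0 pc
Star A: M = m − 5 log₁₀ d + 5 = 6.10 − 5·2.4248 + 5 = -1.024
Star B: d = 1/p = 1/8.43×10^-3″ = 118.6 pc
Star B: M = m − 5 log₁₀ d + 5 = 0.98 − 5·2.0742 + 5 = -4.391
ΔM = M_A − M_B = -1.024 − (-4.391) = 3.367; smaller M is more luminous → Star B.
L ratio = 10^(0.4 |ΔM|) = 10^1.347 = 22.22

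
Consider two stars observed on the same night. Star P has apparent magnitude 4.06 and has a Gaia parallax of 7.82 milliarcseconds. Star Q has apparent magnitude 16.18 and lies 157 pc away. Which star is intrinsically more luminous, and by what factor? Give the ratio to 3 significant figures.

Star P: p = 7.82 mas = 7.82×10^-3″ → d = 1/p = 127.9 pc
Star P: M = m − 5 log₁₀ d + 5 = 4.06 − 5·2.1068 + 5 = -1.474
Star Q: M = m − 5 log₁₀ d + 5 = 16.18 − 5·2.1959 + 5 = 10.201
ΔM = M_P − M_Q = -1.474 − (10.201) = -11.674; smaller M is more luminous → Star P.
L ratio = 10^(0.4 |ΔM|) = 10^4.670 = 46750

Star P is more luminous, by a factor of 46800.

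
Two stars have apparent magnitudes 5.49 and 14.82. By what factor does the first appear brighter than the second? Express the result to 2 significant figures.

Magnitude difference = -9.33
Flux ratio = 10^(−0.4 Δm) = 10^(−0.4 × -9.33) = 10^3.732 = 5395

5400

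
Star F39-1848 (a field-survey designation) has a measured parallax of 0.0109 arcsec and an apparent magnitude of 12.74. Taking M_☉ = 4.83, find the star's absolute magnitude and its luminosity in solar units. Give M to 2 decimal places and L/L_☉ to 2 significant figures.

M ≈ 7.93; L/L_☉ ≈ 0.058

d = 1/p = 1/0.0109″ = 91.74 pc
M = m − 5 log₁₀ d + 5 = 12.74 − 5·1.9626 + 5 = 7.927
M − M_☉ = 7.927 − 4.83 = 3.097
L/L_☉ = 10^(−0.4 × 3.097) = 0.05770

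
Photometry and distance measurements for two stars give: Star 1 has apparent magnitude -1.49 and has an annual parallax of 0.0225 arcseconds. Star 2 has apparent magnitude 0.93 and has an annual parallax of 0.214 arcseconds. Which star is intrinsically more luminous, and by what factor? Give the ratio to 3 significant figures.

Star 1 is more luminous, by a factor of 840.

Star 1: d = 1/p = 1/0.0225″ = 44.44 pc
Star 1: M = m − 5 log₁₀ d + 5 = -1.49 − 5·1.6478 + 5 = -4.729
Star 2: d = 1/p = 1/0.214″ = 4.673 pc
Star 2: M = m − 5 log₁₀ d + 5 = 0.93 − 5·0.6696 + 5 = 2.582
ΔM = M_1 − M_2 = -4.729 − (2.582) = -7.311; smaller M is more luminous → Star 1.
L ratio = 10^(0.4 |ΔM|) = 10^2.924 = 840.4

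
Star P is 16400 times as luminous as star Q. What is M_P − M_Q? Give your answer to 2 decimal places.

M_P − M_Q ≈ -10.54

Pogson: ΔM = −2.5 log₁₀(ratio) = −2.5 log₁₀(16400) = −2.5 × 4.2148 = -10.537
Star P is brighter, so it has the smaller magnitude: the difference is negative.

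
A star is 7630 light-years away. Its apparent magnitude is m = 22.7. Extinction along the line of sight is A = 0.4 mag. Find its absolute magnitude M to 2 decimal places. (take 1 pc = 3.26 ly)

M ≈ 10.45

d = 7630 ly / 3.26 = 2340 pc
5 log₁₀(d/10 pc) = 5 log₁₀(2340) − 5 = 11.847
M = m − 5 log₁₀(d/10) − A = 22.7 − 11.847 − 0.4 = 10.453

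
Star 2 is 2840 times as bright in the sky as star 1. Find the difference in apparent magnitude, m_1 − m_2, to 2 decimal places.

m_1 − m_2 ≈ 8.63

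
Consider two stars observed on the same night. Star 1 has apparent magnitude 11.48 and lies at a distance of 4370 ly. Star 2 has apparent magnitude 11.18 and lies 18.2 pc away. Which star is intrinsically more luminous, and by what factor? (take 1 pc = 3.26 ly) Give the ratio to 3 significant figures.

Star 1 is more luminous, by a factor of 4120.

Star 1: d = 4370 ly / 3.26 = 1340 pc
Star 1: M = m − 5 log₁₀ d + 5 = 11.48 − 5·3.1273 + 5 = 0.844
Star 2: M = m − 5 log₁₀ d + 5 = 11.18 − 5·1.2601 + 5 = 9.880
ΔM = M_1 − M_2 = 0.844 − (9.880) = -9.036; smaller M is more luminous → Star 1.
L ratio = 10^(0.4 |ΔM|) = 10^3.614 = 4115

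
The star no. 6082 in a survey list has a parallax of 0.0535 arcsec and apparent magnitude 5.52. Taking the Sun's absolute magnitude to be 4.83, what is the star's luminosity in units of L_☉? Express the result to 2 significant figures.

L/L_☉ ≈ 1.9

d = 1/p = 1/0.0535″ = 18.69 pc
M = m − 5 log₁₀ d + 5 = 5.52 − 5·1.2716 + 5 = 4.162
M − M_☉ = 4.162 − 4.83 = -0.668
L/L_☉ = 10^(−0.4 × -0.668) = 1.851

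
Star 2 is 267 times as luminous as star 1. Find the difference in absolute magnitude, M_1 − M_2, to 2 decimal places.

M_1 − M_2 ≈ 6.07

Pogson: ΔM = −2.5 log₁₀(ratio) = −2.5 log₁₀(267) = −2.5 × 2.4265 = -6.066
Star 2 is brighter so has the smaller magnitude: M_1 − M_2 is positive.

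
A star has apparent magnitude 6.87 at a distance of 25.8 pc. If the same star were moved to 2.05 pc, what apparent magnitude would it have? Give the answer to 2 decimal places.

Flux ∝ 1/d², so Δm = 5 log₁₀(d₂/d₁) = 5 log₁₀(2.05/25.8) = -5.499
m₂ = m₁ + Δm = 6.87 + (-5.499) = 1.371

m ≈ 1.37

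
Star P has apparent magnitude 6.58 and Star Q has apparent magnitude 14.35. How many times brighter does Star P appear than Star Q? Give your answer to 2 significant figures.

1300

Magnitude difference = -7.77
Flux ratio = 10^(−0.4 Δm) = 10^(−0.4 × -7.77) = 10^3.108 = 1282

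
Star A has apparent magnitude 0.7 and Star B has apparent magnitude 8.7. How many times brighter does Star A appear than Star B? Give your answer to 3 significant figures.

Magnitude difference = -8.0
Flux ratio = 10^(−0.4 Δm) = 10^(−0.4 × -8.0) = 10^3.200 = 1585

1580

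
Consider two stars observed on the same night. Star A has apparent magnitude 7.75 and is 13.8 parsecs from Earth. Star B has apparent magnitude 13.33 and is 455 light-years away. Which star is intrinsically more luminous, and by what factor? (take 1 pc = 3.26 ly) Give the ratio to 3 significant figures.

Star A is more luminous, by a factor of 1.67.

Star A: M = m − 5 log₁₀ d + 5 = 7.75 − 5·1.1399 + 5 = 7.051
Star B: d = 455 ly / 3.26 = 139.6 pc
Star B: M = m − 5 log₁₀ d + 5 = 13.33 − 5·2.1448 + 5 = 7.606
ΔM = M_A − M_B = 7.051 − (7.606) = -0.555; smaller M is more luminous → Star A.
L ratio = 10^(0.4 |ΔM|) = 10^0.222 = 1.668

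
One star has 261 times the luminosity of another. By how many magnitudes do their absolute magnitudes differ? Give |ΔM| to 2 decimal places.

|ΔM| ≈ 6.04

Pogson: ΔM = −2.5 log₁₀(ratio) = −2.5 log₁₀(261) = −2.5 × 2.4166 = -6.042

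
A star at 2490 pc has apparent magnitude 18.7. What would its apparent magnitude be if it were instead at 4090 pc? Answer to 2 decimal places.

Flux ∝ 1/d², so Δm = 5 log₁₀(d₂/d₁) = 5 log₁₀(4090/2490) = 1.078
m₂ = m₁ + Δm = 18.7 + (1.078) = 19.778

m ≈ 19.78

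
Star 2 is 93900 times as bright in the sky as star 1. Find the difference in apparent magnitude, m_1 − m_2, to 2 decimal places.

m_1 − m_2 ≈ 12.43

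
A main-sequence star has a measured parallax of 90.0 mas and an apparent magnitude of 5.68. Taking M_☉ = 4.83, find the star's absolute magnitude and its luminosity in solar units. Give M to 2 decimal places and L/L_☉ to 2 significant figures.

M ≈ 5.45; L/L_☉ ≈ 0.56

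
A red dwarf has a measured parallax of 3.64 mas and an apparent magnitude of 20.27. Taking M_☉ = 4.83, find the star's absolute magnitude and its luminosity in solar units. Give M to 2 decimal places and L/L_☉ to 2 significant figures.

d = 1/p = 1000/3.64 mas = 274.7 pc
M = m − 5 log₁₀ d + 5 = 20.27 − 5·2.4389 + 5 = 13.076
M − M_☉ = 13.076 − 4.83 = 8.246
L/L_☉ = 10^(−0.4 × 8.246) = 5.033×10^-4

M ≈ 13.08; L/L_☉ ≈ 5.0×10^-4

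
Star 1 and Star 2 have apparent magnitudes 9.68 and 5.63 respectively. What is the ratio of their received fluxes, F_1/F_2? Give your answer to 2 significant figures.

F_1/F_2 ≈ 0.024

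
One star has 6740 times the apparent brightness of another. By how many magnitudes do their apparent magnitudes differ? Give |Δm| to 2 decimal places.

|Δm| ≈ 9.57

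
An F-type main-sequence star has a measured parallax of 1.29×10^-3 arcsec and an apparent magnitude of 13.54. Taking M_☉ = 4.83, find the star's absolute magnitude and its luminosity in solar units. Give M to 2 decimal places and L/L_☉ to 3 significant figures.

M ≈ 4.09; L/L_☉ ≈ 1.97

d = 1/p = 1/1.29×10^-3″ = 775.2 pc
M = m − 5 log₁₀ d + 5 = 13.54 − 5·2.8894 + 5 = 4.093
M − M_☉ = 4.093 − 4.83 = -0.737
L/L_☉ = 10^(−0.4 × -0.737) = 1.972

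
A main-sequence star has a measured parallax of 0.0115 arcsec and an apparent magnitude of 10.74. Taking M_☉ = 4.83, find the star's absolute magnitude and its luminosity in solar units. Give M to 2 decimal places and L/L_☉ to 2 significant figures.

d = 1/p = 1/0.0115″ = 86.96 pc
M = m − 5 log₁₀ d + 5 = 10.74 − 5·1.9393 + 5 = 6.043
M − M_☉ = 6.043 − 4.83 = 1.213
L/L_☉ = 10^(−0.4 × 1.213) = 0.3270

M ≈ 6.04; L/L_☉ ≈ 0.33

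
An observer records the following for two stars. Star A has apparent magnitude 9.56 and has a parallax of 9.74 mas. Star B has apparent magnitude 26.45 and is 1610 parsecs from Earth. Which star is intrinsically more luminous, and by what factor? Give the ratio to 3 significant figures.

Star A: p = 9.74 mas = 9.74×10^-3″ → d = 1/p = 102.7 pc
Star A: M = m − 5 log₁₀ d + 5 = 9.56 − 5·2.0114 + 5 = 4.503
Star B: M = m − 5 log₁₀ d + 5 = 26.45 − 5·3.2068 + 5 = 15.416
ΔM = M_A − M_B = 4.503 − (15.416) = -10.913; smaller M is more luminous → Star A.
L ratio = 10^(0.4 |ΔM|) = 10^4.365 = 23190

Star A is more luminous, by a factor of 23200.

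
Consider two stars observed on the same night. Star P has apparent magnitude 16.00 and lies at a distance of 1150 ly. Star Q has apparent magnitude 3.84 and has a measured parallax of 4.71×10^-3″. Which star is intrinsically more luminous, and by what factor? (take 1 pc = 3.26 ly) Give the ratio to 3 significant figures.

Star Q is more luminous, by a factor of 26500.

Star P: d = 1150 ly / 3.26 = 352.8 pc
Star P: M = m − 5 log₁₀ d + 5 = 16.00 − 5·2.5475 + 5 = 8.263
Star Q: d = 1/p = 1/4.71×10^-3″ = 212.3 pc
Star Q: M = m − 5 log₁₀ d + 5 = 3.84 − 5·2.3270 + 5 = -2.795
ΔM = M_P − M_Q = 8.263 − (-2.795) = 11.057; smaller M is more luminous → Star Q.
L ratio = 10^(0.4 |ΔM|) = 10^4.423 = 26480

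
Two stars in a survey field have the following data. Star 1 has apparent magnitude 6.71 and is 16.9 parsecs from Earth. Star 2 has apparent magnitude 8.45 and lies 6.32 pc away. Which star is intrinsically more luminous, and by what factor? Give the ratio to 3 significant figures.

Star 1: M = m − 5 log₁₀ d + 5 = 6.71 − 5·1.2279 + 5 = 5.571
Star 2: M = m − 5 log₁₀ d + 5 = 8.45 − 5·0.8007 + 5 = 9.446
ΔM = M_1 − M_2 = 5.571 − (9.446) = -3.876; smaller M is more luminous → Star 1.
L ratio = 10^(0.4 |ΔM|) = 10^1.550 = 35.51

Star 1 is more luminous, by a factor of 35.5.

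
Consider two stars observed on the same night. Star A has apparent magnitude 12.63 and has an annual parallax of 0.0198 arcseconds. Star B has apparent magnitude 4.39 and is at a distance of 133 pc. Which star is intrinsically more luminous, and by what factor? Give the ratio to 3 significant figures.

Star A: d = 1/p = 1/0.0198″ = 50.51 pc
Star A: M = m − 5 log₁₀ d + 5 = 12.63 − 5·1.7033 + 5 = 9.113
Star B: M = m − 5 log₁₀ d + 5 = 4.39 − 5·2.1239 + 5 = -1.229
ΔM = M_A − M_B = 9.113 − (-1.229) = 10.343; smaller M is more luminous → Star B.
L ratio = 10^(0.4 |ΔM|) = 10^4.137 = 13710

Star B is more luminous, by a factor of 13700.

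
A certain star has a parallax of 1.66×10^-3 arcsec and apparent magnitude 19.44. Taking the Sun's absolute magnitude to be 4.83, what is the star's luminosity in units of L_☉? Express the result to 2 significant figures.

d = 1/p = 1/1.66×10^-3″ = 602.4 pc
M = m − 5 log₁₀ d + 5 = 19.44 − 5·2.7799 + 5 = 10.541
M − M_☉ = 10.541 − 4.83 = 5.711
L/L_☉ = 10^(−0.4 × 5.711) = 5.197×10^-3

L/L_☉ ≈ 5.2×10^-3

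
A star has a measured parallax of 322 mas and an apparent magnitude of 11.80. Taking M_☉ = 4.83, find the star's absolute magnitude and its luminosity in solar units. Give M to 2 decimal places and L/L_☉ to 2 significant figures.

M ≈ 14.34; L/L_☉ ≈ 1.6×10^-4

d = 1/p = 1000/322 mas = 3.106 pc
M = m − 5 log₁₀ d + 5 = 11.80 − 5·0.4921 + 5 = 14.339
M − M_☉ = 14.339 − 4.83 = 9.509
L/L_☉ = 10^(−0.4 × 9.509) = 1.571×10^-4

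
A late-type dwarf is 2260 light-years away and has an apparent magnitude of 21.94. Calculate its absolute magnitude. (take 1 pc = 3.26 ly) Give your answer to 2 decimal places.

M ≈ 12.74

d = 2260 ly / 3.26 = 693.3 pc
5 log₁₀(d/10 pc) = 5 log₁₀(693.3) − 5 = 9.204
M = m − 5 log₁₀(d/10) = 21.94 − 9.204 = 12.736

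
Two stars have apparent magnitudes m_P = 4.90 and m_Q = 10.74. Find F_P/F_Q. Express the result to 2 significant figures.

F_P/F_Q ≈ 220

Δm = 4.90 − (10.74) = -5.84
Flux ratio = 10^(−0.4 Δm) = 10^(−0.4 × -5.84) = 10^2.336 = 216.8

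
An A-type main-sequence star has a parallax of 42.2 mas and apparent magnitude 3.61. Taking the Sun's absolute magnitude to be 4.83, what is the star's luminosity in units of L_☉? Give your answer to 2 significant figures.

d = 1/p = 1000/42.2 mas = 23.70 pc
M = m − 5 log₁₀ d + 5 = 3.61 − 5·1.3747 + 5 = 1.737
M − M_☉ = 1.737 − 4.83 = -3.093
L/L_☉ = 10^(−0.4 × -3.093) = 17.27

L/L_☉ ≈ 17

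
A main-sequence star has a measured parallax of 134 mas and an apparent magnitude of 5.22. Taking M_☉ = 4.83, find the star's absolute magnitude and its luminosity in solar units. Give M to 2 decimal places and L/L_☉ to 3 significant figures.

M ≈ 5.86; L/L_☉ ≈ 0.389

d = 1/p = 1000/134 mas = 7.463 pc
M = m − 5 log₁₀ d + 5 = 5.22 − 5·0.8729 + 5 = 5.856
M − M_☉ = 5.856 − 4.83 = 1.026
L/L_☉ = 10^(−0.4 × 1.026) = 0.3889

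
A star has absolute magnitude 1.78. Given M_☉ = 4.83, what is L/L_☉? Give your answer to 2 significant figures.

M − M_☉ = 1.78 − 4.83 = -3.050
L/L_☉ = 10^(−0.4 (M − M_☉)) = 10^1.220 = 16.60

L/L_☉ ≈ 17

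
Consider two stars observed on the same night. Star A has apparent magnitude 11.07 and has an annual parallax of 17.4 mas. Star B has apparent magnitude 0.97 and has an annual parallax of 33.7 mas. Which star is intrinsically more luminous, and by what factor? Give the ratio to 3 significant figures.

Star B is more luminous, by a factor of 2920.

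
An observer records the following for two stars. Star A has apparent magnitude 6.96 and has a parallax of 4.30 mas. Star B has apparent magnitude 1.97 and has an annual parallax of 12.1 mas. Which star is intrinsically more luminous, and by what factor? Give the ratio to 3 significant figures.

Star B is more luminous, by a factor of 12.5.

Star A: p = 4.30 mas = 4.30×10^-3″ → d = 1/p = 232.6 pc
Star A: M = m − 5 log₁₀ d + 5 = 6.96 − 5·2.3665 + 5 = 0.127
Star B: p = 12.1 mas = 0.0121″ → d = 1/p = 82.64 pc
Star B: M = m − 5 log₁₀ d + 5 = 1.97 − 5·1.9172 + 5 = -2.616
ΔM = M_A − M_B = 0.127 − (-2.616) = 2.743; smaller M is more luminous → Star B.
L ratio = 10^(0.4 |ΔM|) = 10^1.097 = 12.51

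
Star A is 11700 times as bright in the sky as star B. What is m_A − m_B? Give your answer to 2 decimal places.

m_A − m_B ≈ -10.17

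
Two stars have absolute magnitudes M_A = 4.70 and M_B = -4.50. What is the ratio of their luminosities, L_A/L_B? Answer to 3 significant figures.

L_A/L_B ≈ 2.09×10^-4

ΔM = M_A − M_B = 9.20
L_A/L_B = 10^(−0.4 ΔM) = 10^-3.680 = 2.089×10^-4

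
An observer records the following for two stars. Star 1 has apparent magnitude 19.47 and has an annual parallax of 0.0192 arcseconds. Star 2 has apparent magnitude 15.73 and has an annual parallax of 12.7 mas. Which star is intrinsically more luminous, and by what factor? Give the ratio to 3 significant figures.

Star 2 is more luminous, by a factor of 71.6.

Star 1: d = 1/p = 1/0.0192″ = 52.08 pc
Star 1: M = m − 5 log₁₀ d + 5 = 19.47 − 5·1.7167 + 5 = 15.887
Star 2: p = 12.7 mas = 0.0127″ → d = 1/p = 78.74 pc
Star 2: M = m − 5 log₁₀ d + 5 = 15.73 − 5·1.8962 + 5 = 11.249
ΔM = M_1 − M_2 = 15.887 − (11.249) = 4.637; smaller M is more luminous → Star 2.
L ratio = 10^(0.4 |ΔM|) = 10^1.855 = 71.61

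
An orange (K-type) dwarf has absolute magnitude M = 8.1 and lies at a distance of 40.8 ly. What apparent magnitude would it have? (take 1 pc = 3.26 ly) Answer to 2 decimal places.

m ≈ 8.59

d = 40.8 ly / 3.26 = 12.52 pc
m = M + 5 log₁₀ d − 5 = 8.1 + 5·1.0974 − 5 = 8.587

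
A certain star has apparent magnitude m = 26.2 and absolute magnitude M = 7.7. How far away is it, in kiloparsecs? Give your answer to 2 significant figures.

Distance modulus: m − M = 26.2 − (7.7) = 18.500
m − M = 5 log₁₀ d − 5
log₁₀ d = (m − M)/5 + 1 = 4.7000
d = 10^4.7000 = 50120 pc
= 50.12 kpc

d ≈ 50 kpc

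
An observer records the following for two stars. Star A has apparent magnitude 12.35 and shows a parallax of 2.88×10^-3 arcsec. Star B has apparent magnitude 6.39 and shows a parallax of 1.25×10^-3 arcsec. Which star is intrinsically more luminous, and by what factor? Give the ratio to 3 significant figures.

Star B is more luminous, by a factor of 1290.

Star A: d = 1/p = 1/2.88×10^-3″ = 347.2 pc
Star A: M = m − 5 log₁₀ d + 5 = 12.35 − 5·2.5406 + 5 = 4.647
Star B: d = 1/p = 1/1.25×10^-3″ = 800.0 pc
Star B: M = m − 5 log₁₀ d + 5 = 6.39 − 5·2.9031 + 5 = -3.125
ΔM = M_A − M_B = 4.647 − (-3.125) = 7.772; smaller M is more luminous → Star B.
L ratio = 10^(0.4 |ΔM|) = 10^3.109 = 1285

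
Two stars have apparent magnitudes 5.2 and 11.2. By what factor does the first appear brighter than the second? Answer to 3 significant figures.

251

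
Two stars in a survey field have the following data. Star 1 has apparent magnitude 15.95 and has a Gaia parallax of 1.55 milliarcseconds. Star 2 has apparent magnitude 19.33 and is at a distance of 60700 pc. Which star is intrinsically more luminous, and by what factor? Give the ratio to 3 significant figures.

Star 2 is more luminous, by a factor of 394.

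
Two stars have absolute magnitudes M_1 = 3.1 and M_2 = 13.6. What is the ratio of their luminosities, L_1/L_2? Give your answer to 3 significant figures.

L_1/L_2 ≈ 15800

ΔM = M_1 − M_2 = -10.5
L_1/L_2 = 10^(−0.4 ΔM) = 10^4.200 = 15850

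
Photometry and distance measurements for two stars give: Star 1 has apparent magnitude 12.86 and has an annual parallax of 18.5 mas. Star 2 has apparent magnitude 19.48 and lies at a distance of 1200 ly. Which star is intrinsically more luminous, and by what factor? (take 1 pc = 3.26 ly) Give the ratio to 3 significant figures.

Star 1: p = 18.5 mas = 0.0185″ → d = 1/p = 54.05 pc
Star 1: M = m − 5 log₁₀ d + 5 = 12.86 − 5·1.7328 + 5 = 9.196
Star 2: d = 1200 ly / 3.26 = 368.1 pc
Star 2: M = m − 5 log₁₀ d + 5 = 19.48 − 5·2.5660 + 5 = 11.650
ΔM = M_1 − M_2 = 9.196 − (11.650) = -2.454; smaller M is more luminous → Star 1.
L ratio = 10^(0.4 |ΔM|) = 10^0.982 = 9.588

Star 1 is more luminous, by a factor of 9.59.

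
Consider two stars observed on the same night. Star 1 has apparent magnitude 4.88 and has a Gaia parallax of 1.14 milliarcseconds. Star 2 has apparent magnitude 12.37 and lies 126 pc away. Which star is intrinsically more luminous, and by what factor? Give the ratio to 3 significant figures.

Star 1 is more luminous, by a factor of 48000.

Star 1: p = 1.14 mas = 1.14×10^-3″ → d = 1/p = 877.2 pc
Star 1: M = m − 5 log₁₀ d + 5 = 4.88 − 5·2.9431 + 5 = -4.835
Star 2: M = m − 5 log₁₀ d + 5 = 12.37 − 5·2.1004 + 5 = 6.868
ΔM = M_1 − M_2 = -4.835 − (6.868) = -11.704; smaller M is more luminous → Star 1.
L ratio = 10^(0.4 |ΔM|) = 10^4.681 = 48020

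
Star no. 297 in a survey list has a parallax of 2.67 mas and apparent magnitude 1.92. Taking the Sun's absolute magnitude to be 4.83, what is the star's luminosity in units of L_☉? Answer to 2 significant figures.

L/L_☉ ≈ 20000

d = 1/p = 1000/2.67 mas = 374.5 pc
M = m − 5 log₁₀ d + 5 = 1.92 − 5·2.5735 + 5 = -5.947
M − M_☉ = -5.947 − 4.83 = -10.777
L/L_☉ = 10^(−0.4 × -10.777) = 20460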